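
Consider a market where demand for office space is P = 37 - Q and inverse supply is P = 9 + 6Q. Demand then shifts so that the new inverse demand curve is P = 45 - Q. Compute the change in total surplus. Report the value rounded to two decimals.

36.57

Initial equilibrium: Q_0 = 4, P_0 = 33; CS_0 = (1/2)(4)(4) = 8, PS_0 = (1/2)(4)(24) = 48.
New equilibrium: 45 - Q = 9 + 6Q gives Q_1 = 5.1429, P_1 = 39.8571; CS_1 = 13.2245, PS_1 = 79.3469.
Change in total surplus = (13.2245 + 79.3469) - (8 + 48) = 36.5714.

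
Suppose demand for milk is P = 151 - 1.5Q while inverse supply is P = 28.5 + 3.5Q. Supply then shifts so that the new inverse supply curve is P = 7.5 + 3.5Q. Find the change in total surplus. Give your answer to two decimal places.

558.60

Initial equilibrium: Q_0 = 24.5, P_0 = 114.25; CS_0 = (1/2)(24.5)(36.75) = 450.1875, PS_0 = (1/2)(24.5)(85.75) = 1050.4375.
New equilibrium: 151 - 1.5Q = 7.5 + 3.5Q gives Q_1 = 28.7, P_1 = 107.95; CS_1 = 617.7675, PS_1 = 1441.4575.
Change in total surplus = (617.7675 + 1441.4575) - (450.1875 + 1050.4375) = 558.6.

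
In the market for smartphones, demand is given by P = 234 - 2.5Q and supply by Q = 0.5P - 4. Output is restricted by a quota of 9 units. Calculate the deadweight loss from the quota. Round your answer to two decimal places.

Rewriting supply in inverse form: P = 8 + 2Q.
Unrestricted equilibrium: Q* = (234 - 8)/(2.5 + 2) = 50.2222.
At Q = 9 the demand price is 234 - 2.5(9) = 211.5 and the supply price is 8 + 2(9) = 26.
DWL = (1/2)(gap between curves at 9) x (Q* - 9) = (1/2)(185.5)(41.2222) = 3823.3611.

3823.36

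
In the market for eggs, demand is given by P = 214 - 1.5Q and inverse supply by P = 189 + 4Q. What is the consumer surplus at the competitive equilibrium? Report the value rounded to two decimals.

15.50

Setting demand equal to supply, 25 = 5.5Q, so Q* = 4.5455 and P* = 207.1818.
The demand choke price is 214, so CS = (1/2)(Q*)(214 - P*) = (1/2)(4.5455)(6.8182) = 15.4959.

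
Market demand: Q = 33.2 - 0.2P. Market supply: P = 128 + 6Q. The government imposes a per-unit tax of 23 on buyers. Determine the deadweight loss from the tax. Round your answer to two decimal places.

Rewriting demand in inverse form: P = 166 - 5Q.
Without the tax, 166 - 5Q = 128 + 6Q so Q* = 3.4545 and P* = 148.7273.
With the tax, buyers' net willingness to pay falls by 23: (166 - 23) - 5Q = 128 + 6Q, so Q_t = 1.3636. Buyers pay P_b = 159.1818; sellers receive P_s = P_b - 23 = 136.1818.
Deadweight loss is the triangle between the curves from Q_t to Q*: (1/2)(3.4545 - 1.3636)(23) = 24.0455.

24.05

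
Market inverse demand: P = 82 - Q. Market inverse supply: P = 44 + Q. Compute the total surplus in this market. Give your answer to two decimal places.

Set 82 - Q = 44 + Q, which gives 38 = 2Q, so Q* = 19 and P* = 82 - (19) = 63.
CS = (1/2)(19)(19) = 180.5 and PS = (1/2)(19)(19) = 180.5, so total surplus = 361.

361.00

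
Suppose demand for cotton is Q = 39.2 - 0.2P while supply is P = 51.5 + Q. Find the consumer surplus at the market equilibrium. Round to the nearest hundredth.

Rewriting demand in inverse form: P = 196 - 5Q.
Equilibrium: 196 - 5Q = 51.5 + Q, so Q* = 24.0833 and P* = 75.5833.
The demand choke price is 196, so CS = (1/2)(Q*)(196 - P*) = (1/2)(24.0833)(120.4167) = 1450.0174.

1450.02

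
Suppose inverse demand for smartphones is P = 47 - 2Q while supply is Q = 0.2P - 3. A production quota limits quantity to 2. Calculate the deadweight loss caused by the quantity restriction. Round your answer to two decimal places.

Rewriting supply in inverse form: P = 15 + 5Q.
Without the quota, 47 - 2Q = 15 + 5Q gives Q* = 4.5714.
At Q = 2 the demand price is 47 - 2(2) = 43 and the supply price is 15 + 5(2) = 25.
Deadweight loss is the triangle between the curves from 2 to 4.5714: (1/2)(43 - 25)(4.5714 - 2) = 23.1429.

23.14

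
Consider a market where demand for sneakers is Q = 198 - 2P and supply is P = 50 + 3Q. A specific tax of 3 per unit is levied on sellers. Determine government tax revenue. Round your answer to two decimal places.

39.43

Rewriting demand in inverse form: P = 99 - 0.5Q.
Without the tax, 99 - 0.5Q = 50 + 3Q so Q* = 14 and P* = 92.
A tax on sellers shifts supply up by 3: 99 - 0.5Q = 50 + 3Q + 3, so Q_t = 13.1429. Buyers pay P_b = 92.4286; sellers receive P_s = P_b - 3 = 89.4286.
Tax revenue = t x Q_t = 3 x 13.1429 = 39.4286.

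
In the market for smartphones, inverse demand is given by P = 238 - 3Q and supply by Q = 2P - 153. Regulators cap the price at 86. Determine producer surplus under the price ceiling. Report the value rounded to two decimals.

Rewriting supply in inverse form: P = 76.5 + 0.5Q.
Without the control, 238 - 3Q = 76.5 + 0.5Q so Q* = 46.1429 and P* = 99.5714.
At the ceiling price 86, quantity supplied is (86 - 76.5)/0.5 = 19; supply is the short side, so Q = 19 trades at P = 86.
PS is the triangle above supply below 86: (1/2)(19)(86 - 76.5) = 90.25.

90.25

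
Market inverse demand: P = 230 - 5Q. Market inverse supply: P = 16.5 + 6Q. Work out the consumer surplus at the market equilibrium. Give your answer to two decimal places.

Setting demand equal to supply, 213.5 = 11Q, so Q* = 19.4091 and P* = 132.9545.
The demand choke price is 230, so CS = (1/2)(Q*)(230 - P*) = (1/2)(19.4091)(97.0455) = 941.782.

941.78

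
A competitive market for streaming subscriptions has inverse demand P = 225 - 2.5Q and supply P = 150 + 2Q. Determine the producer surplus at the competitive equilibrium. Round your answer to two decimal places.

Setting demand equal to supply, 75 = 4.5Q, so Q* = 16.6667 and P* = 183.3333.
Producer surplus is the triangle above supply below P*: (1/2)(16.6667)(183.3333 - 150) = (1/2)(16.6667)(33.3333) = 277.7778.

277.78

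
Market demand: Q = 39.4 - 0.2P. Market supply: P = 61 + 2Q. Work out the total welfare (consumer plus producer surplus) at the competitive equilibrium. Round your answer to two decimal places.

Rewriting demand in inverse form: P = 197 - 5Q.
Set 197 - 5Q = 61 + 2Q, which gives 136 = 7Q, so Q* = 19.4286 and P* = 197 - 5(19.4286) = 99.8571.
CS = (1/2)(19.4286)(97.1429) = 943.6735 and PS = (1/2)(19.4286)(38.8571) = 377.4694, so total surplus = 1321.1429.

1321.14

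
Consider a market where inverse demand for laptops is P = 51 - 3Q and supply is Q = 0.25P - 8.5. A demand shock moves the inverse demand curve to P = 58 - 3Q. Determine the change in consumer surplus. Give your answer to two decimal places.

8.79

Rewriting supply in inverse form: P = 34 + 4Q.
Initial equilibrium: Q_0 = 2.4286, P_0 = 43.7143; CS_0 = (1/2)(2.4286)(7.2857) = 8.8469, PS_0 = (1/2)(2.4286)(9.7143) = 11.7959.
New equilibrium: 58 - 3Q = 34 + 4Q gives Q_1 = 3.4286, P_1 = 47.7143; CS_1 = 17.6327, PS_1 = 23.5102.
Change in consumer surplus = 17.6327 - 8.8469 = 8.7857.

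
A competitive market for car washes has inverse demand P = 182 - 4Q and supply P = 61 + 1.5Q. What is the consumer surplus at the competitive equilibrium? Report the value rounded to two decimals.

968.00

Equilibrium: 182 - 4Q = 61 + 1.5Q, so Q* = 22 and P* = 94.
The demand choke price is 182, so CS = (1/2)(Q*)(182 - P*) = (1/2)(22)(88) = 968.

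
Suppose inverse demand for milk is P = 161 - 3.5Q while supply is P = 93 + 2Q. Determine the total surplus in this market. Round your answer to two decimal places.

Setting demand equal to supply, 68 = 5.5Q, so Q* = 12.3636 and P* = 117.7273.
CS = (1/2)(12.3636)(43.2727) = 267.5041 and PS = (1/2)(12.3636)(24.7273) = 152.8595, so total surplus = 420.3636.

420.36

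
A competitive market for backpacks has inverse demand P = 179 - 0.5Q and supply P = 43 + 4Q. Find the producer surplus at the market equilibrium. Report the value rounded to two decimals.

Setting demand equal to supply, 136 = 4.5Q, so Q* = 30.2222 and P* = 163.8889.
PS is the area between P* and the supply curve from 0 to Q*: (1/2)(30.2222)(120.8889) = 1826.7654.

1826.77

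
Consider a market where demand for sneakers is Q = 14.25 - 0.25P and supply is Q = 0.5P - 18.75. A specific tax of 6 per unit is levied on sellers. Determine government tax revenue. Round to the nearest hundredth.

Rewriting demand in inverse form: P = 57 - 4Q.
Rewriting supply in inverse form: P = 37.5 + 2Q.
Without the tax, 57 - 4Q = 37.5 + 2Q so Q* = 3.25 and P* = 44.
With the tax, sellers need 6 more per unit: 57 - 4Q = 37.5 + 2Q + 6, so Q_t = 2.25. Buyers pay P_b = 48; sellers receive P_s = P_b - 6 = 42.
Revenue is the tax times quantity traded: 6 x 2.25 = 13.5.

13.50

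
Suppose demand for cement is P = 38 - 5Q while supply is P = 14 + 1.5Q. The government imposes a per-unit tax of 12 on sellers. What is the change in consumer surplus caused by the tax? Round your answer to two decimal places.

-25.56

Without the tax, 38 - 5Q = 14 + 1.5Q so Q* = 3.6923 and P* = 19.5385.
With the tax, sellers need 12 more per unit: 38 - 5Q = 14 + 1.5Q + 12, so Q_t = 1.8462. Buyers pay P_b = 28.7692; sellers receive P_s = P_b - 12 = 16.7692.
CS falls from (1/2)(3.6923)(18.4615) = 34.0828 to (1/2)(1.8462)(9.2308) = 8.5207, a change of -25.5621.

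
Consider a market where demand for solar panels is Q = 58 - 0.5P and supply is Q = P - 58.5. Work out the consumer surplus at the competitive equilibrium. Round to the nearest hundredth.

367.36

Rewriting demand in inverse form: P = 116 - 2Q.
Rewriting supply in inverse form: P = 58.5 + Q.
Set 116 - 2Q = 58.5 + Q, which gives 57.5 = 3Q, so Q* = 19.1667 and P* = 116 - 2(19.1667) = 77.6667.
Consumer surplus is the triangle under demand above P*: (1/2)(19.1667)(116 - 77.6667) = (1/2)(19.1667)(38.3333) = 367.3611.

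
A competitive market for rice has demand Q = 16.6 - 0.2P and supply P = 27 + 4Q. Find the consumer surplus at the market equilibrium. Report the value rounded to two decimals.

Rewriting demand in inverse form: P = 83 - 5Q.
Setting demand equal to supply, 56 = 9Q, so Q* = 6.2222 and P* = 51.8889.
Consumer surplus is the triangle under demand above P*: (1/2)(6.2222)(83 - 51.8889) = (1/2)(6.2222)(31.1111) = 96.7901.

96.79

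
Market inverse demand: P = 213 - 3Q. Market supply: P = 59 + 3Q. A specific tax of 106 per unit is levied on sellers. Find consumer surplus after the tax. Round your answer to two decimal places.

96.00

Pre-tax equilibrium: 213 - 3Q = 59 + 3Q gives Q* = 25.6667, P* = 136.
A tax on sellers shifts supply up by 106: 213 - 3Q = 59 + 3Q + 106, so Q_t = 8. Buyers pay P_b = 189; sellers receive P_s = P_b - 106 = 83.
CS = (1/2)(Q_t)(213 - P_b) = (1/2)(8)(24) = 96.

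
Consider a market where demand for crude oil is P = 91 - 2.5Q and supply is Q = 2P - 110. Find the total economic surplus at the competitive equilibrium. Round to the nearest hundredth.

Rewriting supply in inverse form: P = 55 + 0.5Q.
Set 91 - 2.5Q = 55 + 0.5Q, which gives 36 = 3Q, so Q* = 12 and P* = 91 - 2.5(12) = 61.
CS = (1/2)(12)(30) = 180 and PS = (1/2)(12)(6) = 36, so total surplus = 216.

216.00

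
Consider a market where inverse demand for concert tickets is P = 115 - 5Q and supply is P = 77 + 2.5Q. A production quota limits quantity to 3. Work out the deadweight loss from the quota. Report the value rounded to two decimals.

16.02

Without the quota, 115 - 5Q = 77 + 2.5Q gives Q* = 5.0667.
At Q = 3 the demand price is 115 - 5(3) = 100 and the supply price is 77 + 2.5(3) = 84.5.
DWL = (1/2)(gap between curves at 3) x (Q* - 3) = (1/2)(15.5)(2.0667) = 16.0167.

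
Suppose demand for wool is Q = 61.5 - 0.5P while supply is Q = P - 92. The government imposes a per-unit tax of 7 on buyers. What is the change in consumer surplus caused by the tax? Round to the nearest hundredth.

Rewriting demand in inverse form: P = 123 - 2Q.
Rewriting supply in inverse form: P = 92 + Q.
Without the tax, 123 - 2Q = 92 + Q so Q* = 10.3333 and P* = 102.3333.
A tax on buyers shifts demand down by 7: (123 - 7) - 2Q = 92 + Q, so Q_t = 8. Buyers pay P_b = 107; sellers receive P_s = P_b - 7 = 100.
Consumers lose the trapezoid between P* and P_b out to Q_t plus the triangle from Q_t to Q*: change in CS = 64 - 106.7778 = -42.7778.

-42.78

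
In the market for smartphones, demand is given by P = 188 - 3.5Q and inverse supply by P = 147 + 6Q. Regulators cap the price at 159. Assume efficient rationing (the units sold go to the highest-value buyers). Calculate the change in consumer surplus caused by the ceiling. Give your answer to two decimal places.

Free-market equilibrium: 188 - 3.5Q = 147 + 6Q gives Q* = 4.3158, P* = 172.8947.
At P = 159, sellers supply (159 - 147)/6 = 2 while buyers want more, so the quantity traded is 2 at price 159.
CS goes from (1/2)(4.3158)(15.1053) = 32.5956 to 51 (computed as (188 - 159)(2) - (1/2)(3.5)(2)^2), a change of 18.4044.

18.40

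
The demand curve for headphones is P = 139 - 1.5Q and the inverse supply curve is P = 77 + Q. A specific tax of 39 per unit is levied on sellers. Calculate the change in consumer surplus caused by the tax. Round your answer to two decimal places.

-397.80

Pre-tax equilibrium: 139 - 1.5Q = 77 + Q gives Q* = 24.8, P* = 101.8.
With the tax, sellers need 39 more per unit: 139 - 1.5Q = 77 + Q + 39, so Q_t = 9.2. Buyers pay P_b = 125.2; sellers receive P_s = P_b - 39 = 86.2.
CS falls from (1/2)(24.8)(37.2) = 461.28 to (1/2)(9.2)(13.8) = 63.48, a change of -397.8.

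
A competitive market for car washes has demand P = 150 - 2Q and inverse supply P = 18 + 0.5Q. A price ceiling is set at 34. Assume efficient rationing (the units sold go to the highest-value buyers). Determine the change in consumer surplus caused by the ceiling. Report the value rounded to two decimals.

-99.84

Free-market equilibrium: 150 - 2Q = 18 + 0.5Q gives Q* = 52.8, P* = 44.4.
At P = 34, sellers supply (34 - 18)/0.5 = 32 while buyers want more, so the quantity traded is 32 at price 34.
CS goes from (1/2)(52.8)(105.6) = 2787.84 to 2688 (computed as (150 - 34)(32) - (1/2)(2)(32)^2), a change of -99.84.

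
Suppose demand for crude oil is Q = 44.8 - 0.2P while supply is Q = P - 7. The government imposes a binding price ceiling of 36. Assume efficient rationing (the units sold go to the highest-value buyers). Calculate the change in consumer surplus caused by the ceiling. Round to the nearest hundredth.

Rewriting demand in inverse form: P = 224 - 5Q.
Rewriting supply in inverse form: P = 7 + Q.
Without the control, 224 - 5Q = 7 + Q so Q* = 36.1667 and P* = 43.1667.
At P = 36, sellers supply (36 - 7)/1 = 29 while buyers want more, so the quantity traded is 29 at price 36.
CS goes from (1/2)(36.1667)(180.8333) = 3270.0694 to 3349.5 (computed as (224 - 36)(29) - (1/2)(5)(29)^2), a change of 79.4306.

79.43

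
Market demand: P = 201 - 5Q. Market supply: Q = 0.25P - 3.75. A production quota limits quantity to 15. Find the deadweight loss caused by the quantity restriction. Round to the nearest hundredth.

Rewriting supply in inverse form: P = 15 + 4Q.
Without the quota, 201 - 5Q = 15 + 4Q gives Q* = 20.6667.
At Q = 15 the demand price is 201 - 5(15) = 126 and the supply price is 15 + 4(15) = 75.
DWL = (1/2)(gap between curves at 15) x (Q* - 15) = (1/2)(51)(5.6667) = 144.5.

144.50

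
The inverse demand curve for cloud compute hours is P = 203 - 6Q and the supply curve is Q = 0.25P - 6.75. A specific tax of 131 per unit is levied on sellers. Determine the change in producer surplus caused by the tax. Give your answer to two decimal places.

Rewriting supply in inverse form: P = 27 + 4Q.
Pre-tax equilibrium: 203 - 6Q = 27 + 4Q gives Q* = 17.6, P* = 97.4.
With the tax, sellers need 131 more per unit: 203 - 6Q = 27 + 4Q + 131, so Q_t = 4.5. Buyers pay P_b = 176; sellers receive P_s = P_b - 131 = 45.
PS falls from (1/2)(17.6)(70.4) = 619.52 to (1/2)(4.5)(18) = 40.5, a change of -579.02.

-579.02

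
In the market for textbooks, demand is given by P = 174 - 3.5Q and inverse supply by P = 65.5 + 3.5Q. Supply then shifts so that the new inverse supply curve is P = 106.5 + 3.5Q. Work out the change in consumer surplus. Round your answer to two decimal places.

Initial equilibrium: Q_0 = 15.5, P_0 = 119.75; CS_0 = (1/2)(15.5)(54.25) = 420.4375, PS_0 = (1/2)(15.5)(54.25) = 420.4375.
New equilibrium: 174 - 3.5Q = 106.5 + 3.5Q gives Q_1 = 9.6429, P_1 = 140.25; CS_1 = 162.7232, PS_1 = 162.7232.
Change in consumer surplus = 162.7232 - 420.4375 = -257.7143.

-257.71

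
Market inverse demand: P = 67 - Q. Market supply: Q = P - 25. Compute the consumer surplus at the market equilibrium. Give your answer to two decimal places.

220.50

Rewriting supply in inverse form: P = 25 + Q.
Equilibrium: 67 - Q = 25 + Q, so Q* = 21 and P* = 46.
The demand choke price is 67, so CS = (1/2)(Q*)(67 - P*) = (1/2)(21)(21) = 220.5.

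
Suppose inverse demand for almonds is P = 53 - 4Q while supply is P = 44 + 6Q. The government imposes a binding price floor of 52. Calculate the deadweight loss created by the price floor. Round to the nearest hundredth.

2.11

Without the control, 53 - 4Q = 44 + 6Q so Q* = 0.9 and P* = 49.4.
At the floor price 52, quantity demanded is (53 - 52)/4 = 0.25; demand is the short side, so Q = 0.25 trades at P = 52.
The lost-trades triangle has base Q* - 0.25 = 0.65 and height equal to the gap between the curves at Q = 0.25, which is 52 - 45.5 = 6.5. DWL = (1/2)(0.65)(6.5) = 2.1125.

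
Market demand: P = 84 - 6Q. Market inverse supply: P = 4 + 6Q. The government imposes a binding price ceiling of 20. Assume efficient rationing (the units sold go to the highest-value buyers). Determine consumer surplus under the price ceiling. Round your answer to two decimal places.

Free-market equilibrium: 84 - 6Q = 4 + 6Q gives Q* = 6.6667, P* = 44.
At the ceiling price 20, quantity supplied is (20 - 4)/6 = 2.6667; supply is the short side, so Q = 2.6667 trades at P = 20.
The demand price at Q = 2.6667 is 68. CS is the trapezoid between demand and 20 over [0, 2.6667]: (1/2)[(84 - 20) + (68 - 20)](2.6667) = 149.3333.

149.33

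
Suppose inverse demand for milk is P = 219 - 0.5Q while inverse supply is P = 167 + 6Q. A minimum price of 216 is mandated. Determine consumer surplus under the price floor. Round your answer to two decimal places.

9.00

Without the control, 219 - 0.5Q = 167 + 6Q so Q* = 8 and P* = 215.
At P = 216, buyers demand (219 - 216)/0.5 = 6 while sellers would supply more, so the quantity traded is 6 at price 216.
CS is the triangle under demand above 216: (1/2)(6)(219 - 216) = 9.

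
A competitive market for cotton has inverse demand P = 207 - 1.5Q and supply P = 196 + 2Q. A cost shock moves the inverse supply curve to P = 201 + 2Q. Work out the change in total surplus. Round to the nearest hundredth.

-12.14

Initial equilibrium: Q_0 = 3.1429, P_0 = 202.2857; CS_0 = (1/2)(3.1429)(4.7143) = 7.4082, PS_0 = (1/2)(3.1429)(6.2857) = 9.8776.
New equilibrium: 207 - 1.5Q = 201 + 2Q gives Q_1 = 1.7143, P_1 = 204.4286; CS_1 = 2.2041, PS_1 = 2.9388.
Change in total surplus = (2.2041 + 2.9388) - (7.4082 + 9.8776) = -12.1429.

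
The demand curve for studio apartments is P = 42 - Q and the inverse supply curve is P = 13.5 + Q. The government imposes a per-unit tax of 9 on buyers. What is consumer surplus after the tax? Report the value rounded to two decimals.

Without the tax, 42 - Q = 13.5 + Q so Q* = 14.25 and P* = 27.75.
With the tax, buyers' net willingness to pay falls by 9: (42 - 9) - Q = 13.5 + Q, so Q_t = 9.75. Buyers pay P_b = 32.25; sellers receive P_s = P_b - 9 = 23.25.
Consumer surplus is the triangle under demand above P_b: (1/2)(9.75)(42 - 32.25) = 47.5312.

47.53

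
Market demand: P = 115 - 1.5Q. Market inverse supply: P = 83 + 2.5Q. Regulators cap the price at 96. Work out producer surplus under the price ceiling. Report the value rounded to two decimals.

33.80

Free-market equilibrium: 115 - 1.5Q = 83 + 2.5Q gives Q* = 8, P* = 103.
At P = 96, sellers supply (96 - 83)/2.5 = 5.2 while buyers want more, so the quantity traded is 5.2 at price 96.
PS is the triangle above supply below 96: (1/2)(5.2)(96 - 83) = 33.8.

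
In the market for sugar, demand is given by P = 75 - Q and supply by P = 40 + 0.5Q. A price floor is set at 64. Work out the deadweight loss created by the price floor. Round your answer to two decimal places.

114.08

Free-market equilibrium: 75 - Q = 40 + 0.5Q gives Q* = 23.3333, P* = 51.6667.
At the floor price 64, quantity demanded is (75 - 64)/1 = 11; demand is the short side, so Q = 11 trades at P = 64.
The lost-trades triangle has base Q* - 11 = 12.3333 and height equal to the gap between the curves at Q = 11, which is 64 - 45.5 = 18.5. DWL = (1/2)(12.3333)(18.5) = 114.0833.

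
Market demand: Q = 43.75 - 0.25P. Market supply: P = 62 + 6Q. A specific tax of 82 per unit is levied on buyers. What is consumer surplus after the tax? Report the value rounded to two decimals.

Rewriting demand in inverse form: P = 175 - 4Q.
Without the tax, 175 - 4Q = 62 + 6Q so Q* = 11.3 and P* = 129.8.
A tax on buyers shifts demand down by 82: (175 - 82) - 4Q = 62 + 6Q, so Q_t = 3.1. Buyers pay P_b = 162.6; sellers receive P_s = P_b - 82 = 80.6.
Consumer surplus is the triangle under demand above P_b: (1/2)(3.1)(175 - 162.6) = 19.22.

19.22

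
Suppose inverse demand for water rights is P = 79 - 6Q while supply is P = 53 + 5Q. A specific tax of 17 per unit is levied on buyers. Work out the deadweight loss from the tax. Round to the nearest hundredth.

Pre-tax equilibrium: 79 - 6Q = 53 + 5Q gives Q* = 2.3636, P* = 64.8182.
With the tax, buyers' net willingness to pay falls by 17: (79 - 17) - 6Q = 53 + 5Q, so Q_t = 0.8182. Buyers pay P_b = 74.0909; sellers receive P_s = P_b - 17 = 57.0909.
The welfare triangle lost has base Q* - Q_t = 1.5455 and height t = 17, so DWL = (1/2)(1.5455)(17) = 13.1364.

13.14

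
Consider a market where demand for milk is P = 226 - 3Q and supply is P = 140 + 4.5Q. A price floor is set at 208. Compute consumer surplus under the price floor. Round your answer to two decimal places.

54.00

Free-market equilibrium: 226 - 3Q = 140 + 4.5Q gives Q* = 11.4667, P* = 191.6.
At P = 208, buyers demand (226 - 208)/3 = 6 while sellers would supply more, so the quantity traded is 6 at price 208.
CS is the triangle under demand above 208: (1/2)(6)(226 - 208) = 54.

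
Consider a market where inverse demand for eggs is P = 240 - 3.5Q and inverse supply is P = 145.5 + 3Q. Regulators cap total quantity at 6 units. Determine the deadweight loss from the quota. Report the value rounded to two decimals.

Without the quota, 240 - 3.5Q = 145.5 + 3Q gives Q* = 14.5385.
At Q = 6 the demand price is 240 - 3.5(6) = 219 and the supply price is 145.5 + 3(6) = 163.5.
DWL = (1/2)(gap between curves at 6) x (Q* - 6) = (1/2)(55.5)(8.5385) = 236.9423.

236.94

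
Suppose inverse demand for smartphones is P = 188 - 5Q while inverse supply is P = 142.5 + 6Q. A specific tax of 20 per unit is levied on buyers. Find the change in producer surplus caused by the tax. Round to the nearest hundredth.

-35.21

Without the tax, 188 - 5Q = 142.5 + 6Q so Q* = 4.1364 and P* = 167.3182.
With the tax, buyers' net willingness to pay falls by 20: (188 - 20) - 5Q = 142.5 + 6Q, so Q_t = 2.3182. Buyers pay P_b = 176.4091; sellers receive P_s = P_b - 20 = 156.4091.
Producers lose the trapezoid between P_s and P* out to Q_t plus the triangle from Q_t to Q*: change in PS = 16.1219 - 51.3285 = -35.2066.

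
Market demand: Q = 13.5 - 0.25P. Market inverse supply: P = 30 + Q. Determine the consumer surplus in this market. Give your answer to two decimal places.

46.08

Rewriting demand in inverse form: P = 54 - 4Q.
Set 54 - 4Q = 30 + Q, which gives 24 = 5Q, so Q* = 4.8 and P* = 54 - 4(4.8) = 34.8.
The demand choke price is 54, so CS = (1/2)(Q*)(54 - P*) = (1/2)(4.8)(19.2) = 46.08.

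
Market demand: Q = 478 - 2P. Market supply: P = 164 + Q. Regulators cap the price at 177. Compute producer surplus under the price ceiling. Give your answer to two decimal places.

Rewriting demand in inverse form: P = 239 - 0.5Q.
Without the control, 239 - 0.5Q = 164 + Q so Q* = 50 and P* = 214.
At P = 177, sellers supply (177 - 164)/1 = 13 while buyers want more, so the quantity traded is 13 at price 177.
PS is the triangle above supply below 177: (1/2)(13)(177 - 164) = 84.5.

84.50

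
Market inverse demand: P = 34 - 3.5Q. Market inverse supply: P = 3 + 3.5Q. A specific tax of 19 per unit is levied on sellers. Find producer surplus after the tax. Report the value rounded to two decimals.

5.14

Pre-tax equilibrium: 34 - 3.5Q = 3 + 3.5Q gives Q* = 4.4286, P* = 18.5.
With the tax, sellers need 19 more per unit: 34 - 3.5Q = 3 + 3.5Q + 19, so Q_t = 1.7143. Buyers pay P_b = 28; sellers receive P_s = P_b - 19 = 9.
PS = (1/2)(Q_t)(P_s - 3) = (1/2)(1.7143)(6) = 5.1429.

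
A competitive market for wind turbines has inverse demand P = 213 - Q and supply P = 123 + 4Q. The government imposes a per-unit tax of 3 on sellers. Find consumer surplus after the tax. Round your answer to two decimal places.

151.38

Without the tax, 213 - Q = 123 + 4Q so Q* = 18 and P* = 195.
A tax on sellers shifts supply up by 3: 213 - Q = 123 + 4Q + 3, so Q_t = 17.4. Buyers pay P_b = 195.6; sellers receive P_s = P_b - 3 = 192.6.
Consumer surplus is the triangle under demand above P_b: (1/2)(17.4)(213 - 195.6) = 151.38.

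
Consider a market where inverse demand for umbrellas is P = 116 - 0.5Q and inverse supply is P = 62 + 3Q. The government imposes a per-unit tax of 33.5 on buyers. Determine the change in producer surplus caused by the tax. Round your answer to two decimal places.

-305.60

Without the tax, 116 - 0.5Q = 62 + 3Q so Q* = 15.4286 and P* = 108.2857.
With the tax, buyers' net willingness to pay falls by 33.5: (116 - 33.5) - 0.5Q = 62 + 3Q, so Q_t = 5.8571. Buyers pay P_b = 113.0714; sellers receive P_s = P_b - 33.5 = 79.5714.
Producers lose the trapezoid between P_s and P* out to Q_t plus the triangle from Q_t to Q*: change in PS = 51.4592 - 357.0612 = -305.602.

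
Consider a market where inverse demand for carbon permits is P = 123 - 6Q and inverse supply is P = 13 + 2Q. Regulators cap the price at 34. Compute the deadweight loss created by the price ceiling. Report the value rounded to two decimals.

Without the control, 123 - 6Q = 13 + 2Q so Q* = 13.75 and P* = 40.5.
At P = 34, sellers supply (34 - 13)/2 = 10.5 while buyers want more, so the quantity traded is 10.5 at price 34.
At Q = 10.5 the demand price is 60 and the supply price is 34. Deadweight loss is the triangle between the curves from 10.5 to 13.75: (1/2)(60 - 34)(13.75 - 10.5) = 42.25.

42.25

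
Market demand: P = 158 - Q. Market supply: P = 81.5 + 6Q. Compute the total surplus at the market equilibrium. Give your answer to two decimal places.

418.02

Set 158 - Q = 81.5 + 6Q, which gives 76.5 = 7Q, so Q* = 10.9286 and P* = 158 - (10.9286) = 147.0714.
Total surplus is the full triangle between the curves from 0 to Q*: (1/2)(10.9286)(158 - 81.5) = 418.0179.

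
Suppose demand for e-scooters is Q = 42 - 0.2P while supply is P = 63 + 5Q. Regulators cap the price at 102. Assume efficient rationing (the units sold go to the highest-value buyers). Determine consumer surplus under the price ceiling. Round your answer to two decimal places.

690.30

Rewriting demand in inverse form: P = 210 - 5Q.
Free-market equilibrium: 210 - 5Q = 63 + 5Q gives Q* = 14.7, P* = 136.5.
At P = 102, sellers supply (102 - 63)/5 = 7.8 while buyers want more, so the quantity traded is 7.8 at price 102.
The demand price at Q = 7.8 is 171. CS is the trapezoid between demand and 102 over [0, 7.8]: (1/2)[(210 - 102) + (171 - 102)](7.8) = 690.3.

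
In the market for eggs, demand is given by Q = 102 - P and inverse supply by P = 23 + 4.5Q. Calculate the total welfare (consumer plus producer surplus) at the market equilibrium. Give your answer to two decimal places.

Rewriting demand in inverse form: P = 102 - Q.
Setting demand equal to supply, 79 = 5.5Q, so Q* = 14.3636 and P* = 87.6364.
CS = (1/2)(14.3636)(14.3636) = 103.157 and PS = (1/2)(14.3636)(64.6364) = 464.2066, so total surplus = 567.3636.

567.36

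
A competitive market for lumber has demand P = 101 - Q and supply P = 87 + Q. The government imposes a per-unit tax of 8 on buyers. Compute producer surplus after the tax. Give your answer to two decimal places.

4.50

Without the tax, 101 - Q = 87 + Q so Q* = 7 and P* = 94.
A tax on buyers shifts demand down by 8: (101 - 8) - Q = 87 + Q, so Q_t = 3. Buyers pay P_b = 98; sellers receive P_s = P_b - 8 = 90.
Producer surplus is the triangle above supply below P_s: (1/2)(3)(90 - 87) = 4.5.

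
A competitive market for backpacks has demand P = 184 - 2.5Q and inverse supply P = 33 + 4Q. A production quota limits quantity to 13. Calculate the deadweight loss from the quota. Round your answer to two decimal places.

340.17

Unrestricted equilibrium: Q* = (184 - 33)/(2.5 + 4) = 23.2308.
At Q = 13 the demand price is 184 - 2.5(13) = 151.5 and the supply price is 33 + 4(13) = 85.
DWL = (1/2)(gap between curves at 13) x (Q* - 13) = (1/2)(66.5)(10.2308) = 340.1731.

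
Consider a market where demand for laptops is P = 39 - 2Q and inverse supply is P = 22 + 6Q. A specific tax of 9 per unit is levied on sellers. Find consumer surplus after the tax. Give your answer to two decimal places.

1.00

Without the tax, 39 - 2Q = 22 + 6Q so Q* = 2.125 and P* = 34.75.
With the tax, sellers need 9 more per unit: 39 - 2Q = 22 + 6Q + 9, so Q_t = 1. Buyers pay P_b = 37; sellers receive P_s = P_b - 9 = 28.
CS = (1/2)(Q_t)(39 - P_b) = (1/2)(1)(2) = 1.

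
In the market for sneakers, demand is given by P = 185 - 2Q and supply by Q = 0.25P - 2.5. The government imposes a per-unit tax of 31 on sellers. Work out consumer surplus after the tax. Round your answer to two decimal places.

Rewriting supply in inverse form: P = 10 + 4Q.
Without the tax, 185 - 2Q = 10 + 4Q so Q* = 29.1667 and P* = 126.6667.
A tax on sellers shifts supply up by 31: 185 - 2Q = 10 + 4Q + 31, so Q_t = 24. Buyers pay P_b = 137; sellers receive P_s = P_b - 31 = 106.
Consumer surplus is the triangle under demand above P_b: (1/2)(24)(185 - 137) = 576.

576.00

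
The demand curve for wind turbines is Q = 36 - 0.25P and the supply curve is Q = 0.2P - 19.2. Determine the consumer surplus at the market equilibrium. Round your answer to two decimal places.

Rewriting demand in inverse form: P = 144 - 4Q.
Rewriting supply in inverse form: P = 96 + 5Q.
Setting demand equal to supply, 48 = 9Q, so Q* = 5.3333 and P* = 122.6667.
CS is the area between the demand curve and P* from 0 to Q*: (1/2)(5.3333)(21.3333) = 56.8889.

56.89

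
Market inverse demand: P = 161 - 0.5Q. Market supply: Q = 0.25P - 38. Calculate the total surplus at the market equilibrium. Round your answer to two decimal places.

Rewriting supply in inverse form: P = 152 + 4Q.
Setting demand equal to supply, 9 = 4.5Q, so Q* = 2 and P* = 160.
CS = (1/2)(2)(1) = 1 and PS = (1/2)(2)(8) = 8, so total surplus = 9.

9.00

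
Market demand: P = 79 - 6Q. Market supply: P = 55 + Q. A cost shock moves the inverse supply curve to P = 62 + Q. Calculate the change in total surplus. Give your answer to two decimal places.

Initial equilibrium: Q_0 = 3.4286, P_0 = 58.4286; CS_0 = (1/2)(3.4286)(20.5714) = 35.2653, PS_0 = (1/2)(3.4286)(3.4286) = 5.8776.
New equilibrium: 79 - 6Q = 62 + Q gives Q_1 = 2.4286, P_1 = 64.4286; CS_1 = 17.6939, PS_1 = 2.949.
Change in total surplus = (17.6939 + 2.949) - (35.2653 + 5.8776) = -20.5.

-20.50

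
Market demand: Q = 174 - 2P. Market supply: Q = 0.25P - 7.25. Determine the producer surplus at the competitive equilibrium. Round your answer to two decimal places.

332.25

Rewriting demand in inverse form: P = 87 - 0.5Q.
Rewriting supply in inverse form: P = 29 + 4Q.
Set 87 - 0.5Q = 29 + 4Q, which gives 58 = 4.5Q, so Q* = 12.8889 and P* = 87 - 0.5(12.8889) = 80.5556.
PS is the area between P* and the supply curve from 0 to Q*: (1/2)(12.8889)(51.5556) = 332.2469.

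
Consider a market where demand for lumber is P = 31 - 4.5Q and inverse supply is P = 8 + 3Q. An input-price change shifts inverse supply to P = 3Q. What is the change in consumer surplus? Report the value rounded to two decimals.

Initial equilibrium: Q_0 = 3.0667, P_0 = 17.2; CS_0 = (1/2)(3.0667)(13.8) = 21.16, PS_0 = (1/2)(3.0667)(9.2) = 14.1067.
New equilibrium: 31 - 4.5Q = 3Q gives Q_1 = 4.1333, P_1 = 12.4; CS_1 = 38.44, PS_1 = 25.6267.
Change in consumer surplus = 38.44 - 21.16 = 17.28.

17.28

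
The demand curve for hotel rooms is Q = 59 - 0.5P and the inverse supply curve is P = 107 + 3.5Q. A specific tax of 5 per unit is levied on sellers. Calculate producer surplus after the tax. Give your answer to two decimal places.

2.08

Rewriting demand in inverse form: P = 118 - 2Q.
Without the tax, 118 - 2Q = 107 + 3.5Q so Q* = 2 and P* = 114.
A tax on sellers shifts supply up by 5: 118 - 2Q = 107 + 3.5Q + 5, so Q_t = 1.0909. Buyers pay P_b = 115.8182; sellers receive P_s = P_b - 5 = 110.8182.
PS = (1/2)(Q_t)(P_s - 107) = (1/2)(1.0909)(3.8182) = 2.0826.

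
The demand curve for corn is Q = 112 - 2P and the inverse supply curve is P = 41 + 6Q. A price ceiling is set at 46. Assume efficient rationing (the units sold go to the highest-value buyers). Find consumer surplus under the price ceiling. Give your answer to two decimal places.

8.16

Rewriting demand in inverse form: P = 56 - 0.5Q.
Free-market equilibrium: 56 - 0.5Q = 41 + 6Q gives Q* = 2.3077, P* = 54.8462.
At the ceiling price 46, quantity supplied is (46 - 41)/6 = 0.8333; supply is the short side, so Q = 0.8333 trades at P = 46.
The demand price at Q = 0.8333 is 55.5833. CS is the trapezoid between demand and 46 over [0, 0.8333]: (1/2)[(56 - 46) + (55.5833 - 46)](0.8333) = 8.1597.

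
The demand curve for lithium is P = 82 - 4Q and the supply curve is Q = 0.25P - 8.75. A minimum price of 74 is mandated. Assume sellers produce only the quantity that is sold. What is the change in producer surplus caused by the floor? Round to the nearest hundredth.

Rewriting supply in inverse form: P = 35 + 4Q.
Without the control, 82 - 4Q = 35 + 4Q so Q* = 5.875 and P* = 58.5.
At the floor price 74, quantity demanded is (82 - 74)/4 = 2; demand is the short side, so Q = 2 trades at P = 74.
PS goes from (1/2)(5.875)(23.5) = 69.0312 to 70 (computed as (74 - 35)(2) - (1/2)(4)(2)^2), a change of 0.9688.

0.97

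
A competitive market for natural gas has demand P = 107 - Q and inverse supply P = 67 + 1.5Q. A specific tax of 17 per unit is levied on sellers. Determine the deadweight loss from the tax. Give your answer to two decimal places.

57.80

Without the tax, 107 - Q = 67 + 1.5Q so Q* = 16 and P* = 91.
A tax on sellers shifts supply up by 17: 107 - Q = 67 + 1.5Q + 17, so Q_t = 9.2. Buyers pay P_b = 97.8; sellers receive P_s = P_b - 17 = 80.8.
The welfare triangle lost has base Q* - Q_t = 6.8 and height t = 17, so DWL = (1/2)(6.8)(17) = 57.8.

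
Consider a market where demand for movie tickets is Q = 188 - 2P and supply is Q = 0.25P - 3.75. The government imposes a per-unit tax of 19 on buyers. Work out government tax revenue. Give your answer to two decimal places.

253.33

Rewriting demand in inverse form: P = 94 - 0.5Q.
Rewriting supply in inverse form: P = 15 + 4Q.
Without the tax, 94 - 0.5Q = 15 + 4Q so Q* = 17.5556 and P* = 85.2222.
A tax on buyers shifts demand down by 19: (94 - 19) - 0.5Q = 15 + 4Q, so Q_t = 13.3333. Buyers pay P_b = 87.3333; sellers receive P_s = P_b - 19 = 68.3333.
Revenue is the tax times quantity traded: 19 x 13.3333 = 253.3333.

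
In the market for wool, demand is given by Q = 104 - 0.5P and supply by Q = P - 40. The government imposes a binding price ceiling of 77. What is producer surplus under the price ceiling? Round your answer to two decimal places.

Rewriting demand in inverse form: P = 208 - 2Q.
Rewriting supply in inverse form: P = 40 + Q.
Without the control, 208 - 2Q = 40 + Q so Q* = 56 and P* = 96.
At P = 77, sellers supply (77 - 40)/1 = 37 while buyers want more, so the quantity traded is 37 at price 77.
PS is the triangle above supply below 77: (1/2)(37)(77 - 40) = 684.5.

684.50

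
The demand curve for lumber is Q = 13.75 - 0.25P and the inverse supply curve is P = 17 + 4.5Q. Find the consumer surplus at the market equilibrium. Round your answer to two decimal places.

Rewriting demand in inverse form: P = 55 - 4Q.
Equilibrium: 55 - 4Q = 17 + 4.5Q, so Q* = 4.4706 and P* = 37.1176.
The demand choke price is 55, so CS = (1/2)(Q*)(55 - P*) = (1/2)(4.4706)(17.8824) = 39.9723.

39.97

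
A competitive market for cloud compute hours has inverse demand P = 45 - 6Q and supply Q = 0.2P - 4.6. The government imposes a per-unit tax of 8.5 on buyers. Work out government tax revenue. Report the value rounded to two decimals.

Rewriting supply in inverse form: P = 23 + 5Q.
Without the tax, 45 - 6Q = 23 + 5Q so Q* = 2 and P* = 33.
A tax on buyers shifts demand down by 8.5: (45 - 8.5) - 6Q = 23 + 5Q, so Q_t = 1.2273. Buyers pay P_b = 37.6364; sellers receive P_s = P_b - 8.5 = 29.1364.
Revenue is the tax times quantity traded: 8.5 x 1.2273 = 10.4318.

10.43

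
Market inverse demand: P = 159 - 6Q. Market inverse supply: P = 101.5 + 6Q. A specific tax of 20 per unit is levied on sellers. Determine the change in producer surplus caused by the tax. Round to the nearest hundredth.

-39.58

Pre-tax equilibrium: 159 - 6Q = 101.5 + 6Q gives Q* = 4.7917, P* = 130.25.
With the tax, sellers need 20 more per unit: 159 - 6Q = 101.5 + 6Q + 20, so Q_t = 3.125. Buyers pay P_b = 140.25; sellers receive P_s = P_b - 20 = 120.25.
PS falls from (1/2)(4.7917)(28.75) = 68.8802 to (1/2)(3.125)(18.75) = 29.2969, a change of -39.5833.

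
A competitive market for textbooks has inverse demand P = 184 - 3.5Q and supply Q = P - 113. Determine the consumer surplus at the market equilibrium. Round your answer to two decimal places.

Rewriting supply in inverse form: P = 113 + Q.
Setting demand equal to supply, 71 = 4.5Q, so Q* = 15.7778 and P* = 128.7778.
Consumer surplus is the triangle under demand above P*: (1/2)(15.7778)(184 - 128.7778) = (1/2)(15.7778)(55.2222) = 435.642.

435.64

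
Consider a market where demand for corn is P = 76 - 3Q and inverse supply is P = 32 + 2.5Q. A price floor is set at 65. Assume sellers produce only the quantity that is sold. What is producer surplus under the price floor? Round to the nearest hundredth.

104.19

Free-market equilibrium: 76 - 3Q = 32 + 2.5Q gives Q* = 8, P* = 52.
At P = 65, buyers demand (76 - 65)/3 = 3.6667 while sellers would supply more, so the quantity traded is 3.6667 at price 65.
The supply price at Q = 3.6667 is 41.1667. PS is the trapezoid between 65 and supply over [0, 3.6667]: (1/2)[(65 - 32) + (65 - 41.1667)](3.6667) = 104.1944.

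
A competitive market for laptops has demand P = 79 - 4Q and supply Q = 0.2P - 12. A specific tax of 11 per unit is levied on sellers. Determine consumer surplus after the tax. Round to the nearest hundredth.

Rewriting supply in inverse form: P = 60 + 5Q.
Without the tax, 79 - 4Q = 60 + 5Q so Q* = 2.1111 and P* = 70.5556.
A tax on sellers shifts supply up by 11: 79 - 4Q = 60 + 5Q + 11, so Q_t = 0.8889. Buyers pay P_b = 75.4444; sellers receive P_s = P_b - 11 = 64.4444.
Consumer surplus is the triangle under demand above P_b: (1/2)(0.8889)(79 - 75.4444) = 1.5802.

1.58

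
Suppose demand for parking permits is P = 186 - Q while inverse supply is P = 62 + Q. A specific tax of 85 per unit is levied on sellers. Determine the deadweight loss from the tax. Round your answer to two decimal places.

Pre-tax equilibrium: 186 - Q = 62 + Q gives Q* = 62, P* = 124.
With the tax, sellers need 85 more per unit: 186 - Q = 62 + Q + 85, so Q_t = 19.5. Buyers pay P_b = 166.5; sellers receive P_s = P_b - 85 = 81.5.
Deadweight loss is the triangle between the curves from Q_t to Q*: (1/2)(62 - 19.5)(85) = 1806.25.

1806.25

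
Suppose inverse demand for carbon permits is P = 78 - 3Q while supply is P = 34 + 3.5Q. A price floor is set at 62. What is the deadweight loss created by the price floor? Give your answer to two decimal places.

Without the control, 78 - 3Q = 34 + 3.5Q so Q* = 6.7692 and P* = 57.6923.
At the floor price 62, quantity demanded is (78 - 62)/3 = 5.3333; demand is the short side, so Q = 5.3333 trades at P = 62.
The lost-trades triangle has base Q* - 5.3333 = 1.4359 and height equal to the gap between the curves at Q = 5.3333, which is 62 - 52.6667 = 9.3333. DWL = (1/2)(1.4359)(9.3333) = 6.7009.

6.70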